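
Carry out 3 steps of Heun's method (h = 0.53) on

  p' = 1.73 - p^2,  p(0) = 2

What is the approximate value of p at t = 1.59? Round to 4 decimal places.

1.4425

Heun: k1 = f(t_n, p_n); k2 = f(t_n + h, p_n + h·k1); p_{n+1} = p_n + (h/2)·(k1 + k2).
t=0.000000, p=2.000000:
  k1 = f(0.000000, 2.000000) = -2.270000
  k2 = f(0.530000, 0.796900) = 1.094950
  p ← 2.000000 + (0.53/2)·(-2.270000 + 1.094950) = 1.688612
t=0.530000, p=1.688612:
  k1 = f(0.530000, 1.688612) = -1.121410
  k2 = f(1.060000, 1.094265) = 0.532585
  p ← 1.688612 + (0.53/2)·(-1.121410 + 0.532585) = 1.532573
t=1.060000, p=1.532573:
  k1 = f(1.060000, 1.532573) = -0.618781
  k2 = f(1.590000, 1.204619) = 0.278892
  p ← 1.532573 + (0.53/2)·(-0.618781 + 0.278892) = 1.442503
p(1.59) ≈ 1.4425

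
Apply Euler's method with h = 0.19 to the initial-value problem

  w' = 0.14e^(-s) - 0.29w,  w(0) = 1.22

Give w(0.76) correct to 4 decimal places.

1.0468

Euler: w_{n+1} = w_n + h·f(s_n, w_n).
s=0.000000, w=1.220000: f=-0.213800 → w ← 1.220000 + 0.19·(-0.213800) = 1.179378
s=0.190000, w=1.179378: f=-0.226245 → w ← 1.179378 + 0.19·(-0.226245) = 1.136391
s=0.380000, w=1.136391: f=-0.233813 → w ← 1.136391 + 0.19·(-0.233813) = 1.091967
s=0.570000, w=1.091967: f=-0.237497 → w ← 1.091967 + 0.19·(-0.237497) = 1.046843
w(0.76) ≈ 1.0468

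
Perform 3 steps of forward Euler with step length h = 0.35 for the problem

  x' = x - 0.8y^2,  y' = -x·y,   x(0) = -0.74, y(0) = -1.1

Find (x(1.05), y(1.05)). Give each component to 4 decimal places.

Euler on (x,y): x_{n+1} = x_n + h·x', y_{n+1} = y_n + h·y'.
0.000000: (-0.740000, -1.100000); f=(-1.708000, -0.814000) → (-1.337800, -1.384900)
0.350000: (-1.337800, -1.384900); f=(-2.872158, -1.852719) → (-2.343055, -2.033352)
0.700000: (-2.343055, -2.033352); f=(-5.650671, -4.764256) → (-4.320790, -3.700841)
(x(1.05), y(1.05)) ≈ (-4.3208, -3.7008)

-4.3208, -3.7008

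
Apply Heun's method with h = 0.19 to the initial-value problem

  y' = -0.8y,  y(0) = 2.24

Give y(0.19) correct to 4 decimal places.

1.9254

Heun: k1 = f(x_n, y_n); k2 = f(x_n + h, y_n + h·k1); y_{n+1} = y_n + (h/2)·(k1 + k2).
x=0.000000, y=2.240000:
  k1 = f(0.000000, 2.240000) = -1.792000
  k2 = f(0.190000, 1.899520) = -1.519616
  y ← 2.240000 + (0.19/2)·(-1.792000 + (-1.519616)) = 1.925396
y(0.19) ≈ 1.9254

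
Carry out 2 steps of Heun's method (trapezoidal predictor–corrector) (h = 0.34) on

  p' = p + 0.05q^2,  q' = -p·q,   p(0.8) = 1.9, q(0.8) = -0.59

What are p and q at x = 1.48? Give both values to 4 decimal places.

3.7195, -0.1513

Heun on (p,q): k1 = f(x_n, state_n); k2 = f(x_n + h, state_n + h·k1); state_{n+1} = state_n + (h/2)·(k1 + k2).
0.800000: (1.900000, -0.590000)
  k1 = (1.917405, 1.121000)
  predictor → (2.551918, -0.208860)
  k2 = (2.554099, 0.532994)
  → (2.660156, -0.308821)
1.140000: (2.660156, -0.308821)
  k1 = (2.664924, 0.821512)
  predictor → (3.566230, -0.029507)
  k2 = (3.566273, 0.105229)
  → (3.719459, -0.151275)
(p(1.48), q(1.48)) ≈ (3.7195, -0.1513)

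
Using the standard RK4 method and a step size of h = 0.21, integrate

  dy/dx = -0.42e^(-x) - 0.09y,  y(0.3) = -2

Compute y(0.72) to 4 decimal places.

-2.0304

RK4: k1 = f(x_n, y_n); k2 = f(x_n + h/2, y_n + (h/2)·k1); k3 = f(x_n + h/2, y_n + (h/2)·k2); k4 = f(x_n + h, y_n + h·k3); y_{n+1} = y_n + (h/6)·(k1 + 2k2 + 2k3 + k4).
x=0.300000, y=-2.000000:
  k1 = f(0.300000, -2.000000) = -0.131144
  k2 = f(0.405000, -2.013770) = -0.098891
  k3 = f(0.405000, -2.010384) = -0.099196
  k4 = f(0.510000, -2.020831) = -0.070333
  y ← -2.000000 + (0.21/6)·(k1 + 2k2 + 2k3 + k4) = -2.020918
x=0.510000, y=-2.020918:
  k1 = f(0.510000, -2.020918) = -0.070326
  k2 = f(0.615000, -2.028302) = -0.044522
  k3 = f(0.615000, -2.025593) = -0.044766
  k4 = f(0.720000, -2.030319) = -0.021707
  y ← -2.020918 + (0.21/6)·(k1 + 2k2 + 2k3 + k4) = -2.030389
y(0.72) ≈ -2.0304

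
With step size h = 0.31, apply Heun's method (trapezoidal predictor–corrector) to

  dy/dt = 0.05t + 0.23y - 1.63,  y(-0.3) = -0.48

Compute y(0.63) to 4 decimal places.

Heun: k1 = f(t_n, y_n); k2 = f(t_n + h, y_n + h·k1); y_{n+1} = y_n + (h/2)·(k1 + k2).
t=-0.300000, y=-0.480000:
  k1 = f(-0.300000, -0.480000) = -1.755400
  k2 = f(0.010000, -1.024174) = -1.865060
  y ← -0.480000 + (0.31/2)·(-1.755400 + (-1.865060)) = -1.041171
t=0.010000, y=-1.041171:
  k1 = f(0.010000, -1.041171) = -1.868969
  k2 = f(0.320000, -1.620552) = -1.986727
  y ← -1.041171 + (0.31/2)·(-1.868969 + (-1.986727)) = -1.638804
t=0.320000, y=-1.638804:
  k1 = f(0.320000, -1.638804) = -1.990925
  k2 = f(0.630000, -2.255991) = -2.117378
  y ← -1.638804 + (0.31/2)·(-1.990925 + (-2.117378)) = -2.275591
y(0.63) ≈ -2.2756

-2.2756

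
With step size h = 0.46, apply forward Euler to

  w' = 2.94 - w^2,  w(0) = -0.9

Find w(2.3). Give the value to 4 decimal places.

1.7584

Euler: w_{n+1} = w_n + h·f(x_n, w_n).
x=0.000000, w=-0.900000: f=2.130000 → w ← -0.900000 + 0.46·2.130000 = 0.079800
x=0.460000, w=0.079800: f=2.933632 → w ← 0.079800 + 0.46·2.933632 = 1.429271
x=0.920000, w=1.429271: f=0.897185 → w ← 1.429271 + 0.46·0.897185 = 1.841976
x=1.380000, w=1.841976: f=-0.452875 → w ← 1.841976 + 0.46·(-0.452875) = 1.633653
x=1.840000, w=1.633653: f=0.271177 → w ← 1.633653 + 0.46·0.271177 = 1.758395
w(2.3) ≈ 1.7584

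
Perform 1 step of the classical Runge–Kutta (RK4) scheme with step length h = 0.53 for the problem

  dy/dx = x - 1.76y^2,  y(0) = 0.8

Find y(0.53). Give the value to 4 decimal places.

RK4: k1 = f(x_n, y_n); k2 = f(x_n + h/2, y_n + (h/2)·k1); k3 = f(x_n + h/2, y_n + (h/2)·k2); k4 = f(x_n + h, y_n + h·k3); y_{n+1} = y_n + (h/6)·(k1 + 2k2 + 2k3 + k4).
x=0.000000, y=0.800000:
  k1 = f(0.000000, 0.800000) = -1.126400
  k2 = f(0.265000, 0.501504) = -0.177651
  k3 = f(0.265000, 0.752922) = -0.732730
  k4 = f(0.530000, 0.411653) = 0.231754
  y ← 0.800000 + (0.53/6)·(k1 + 2k2 + 2k3 + k4) = 0.560139
y(0.53) ≈ 0.5601

0.5601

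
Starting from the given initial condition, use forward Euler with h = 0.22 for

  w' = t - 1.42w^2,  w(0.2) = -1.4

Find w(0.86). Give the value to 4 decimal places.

-5.9209

Euler: w_{n+1} = w_n + h·f(t_n, w_n).
t=0.200000, w=-1.400000: f=-2.583200 → w ← -1.400000 + 0.22·(-2.583200) = -1.968304
t=0.420000, w=-1.968304: f=-5.081393 → w ← -1.968304 + 0.22·(-5.081393) = -3.086211
t=0.640000, w=-3.086211: f=-12.885067 → w ← -3.086211 + 0.22·(-12.885067) = -5.920925
w(0.86) ≈ -5.9209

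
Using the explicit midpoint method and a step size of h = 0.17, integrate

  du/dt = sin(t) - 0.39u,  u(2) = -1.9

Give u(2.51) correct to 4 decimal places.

Midpoint: k1 = f(t_n, u_n); k2 = f(t_n + h/2, u_n + (h/2)·k1); u_{n+1} = u_n + h·k2.
t=2.000000, u=-1.900000:
  k1 = f(2.000000, -1.900000) = 1.650297
  k2 = f(2.085000, -1.759725) = 1.556977
  u ← -1.900000 + 0.17·1.556977 = -1.635314
t=2.170000, u=-1.635314:
  k1 = f(2.170000, -1.635314) = 1.463557
  k2 = f(2.255000, -1.510911) = 1.364178
  u ← -1.635314 + 0.17·1.364178 = -1.403404
t=2.340000, u=-1.403404:
  k1 = f(2.340000, -1.403404) = 1.265792
  k2 = f(2.425000, -1.295811) = 1.162186
  u ← -1.403404 + 0.17·1.162186 = -1.205832
u(2.51) ≈ -1.2058

-1.2058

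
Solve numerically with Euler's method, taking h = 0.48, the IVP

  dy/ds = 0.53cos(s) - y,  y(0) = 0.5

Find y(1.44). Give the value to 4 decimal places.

Euler: y_{n+1} = y_n + h·f(s_n, y_n).
s=0.000000, y=0.500000: f=0.030000 → y ← 0.500000 + 0.48·0.030000 = 0.514400
s=0.480000, y=0.514400: f=-0.044293 → y ← 0.514400 + 0.48·(-0.044293) = 0.493140
s=0.960000, y=0.493140: f=-0.189174 → y ← 0.493140 + 0.48·(-0.189174) = 0.402336
y(1.44) ≈ 0.4023

0.4023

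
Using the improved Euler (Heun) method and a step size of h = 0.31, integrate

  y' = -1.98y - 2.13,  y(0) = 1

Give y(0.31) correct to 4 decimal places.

Heun: k1 = f(x_n, y_n); k2 = f(x_n + h, y_n + h·k1); y_{n+1} = y_n + (h/2)·(k1 + k2).
x=0.000000, y=1.000000:
  k1 = f(0.000000, 1.000000) = -4.110000
  k2 = f(0.310000, -0.274100) = -1.587282
  y ← 1.000000 + (0.31/2)·(-4.110000 + (-1.587282)) = 0.116921
y(0.31) ≈ 0.1169

0.1169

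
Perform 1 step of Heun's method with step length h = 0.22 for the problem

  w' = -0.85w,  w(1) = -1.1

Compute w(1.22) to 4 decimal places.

-0.9135

Heun: k1 = f(t_n, w_n); k2 = f(t_n + h, w_n + h·k1); w_{n+1} = w_n + (h/2)·(k1 + k2).
t=1.000000, w=-1.100000:
  k1 = f(1.000000, -1.100000) = 0.935000
  k2 = f(1.220000, -0.894300) = 0.760155
  w ← -1.100000 + (0.22/2)·(0.935000 + 0.760155) = -0.913533
w(1.22) ≈ -0.9135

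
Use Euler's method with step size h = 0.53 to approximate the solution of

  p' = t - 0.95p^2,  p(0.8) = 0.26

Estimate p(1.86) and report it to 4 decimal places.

Euler: p_{n+1} = p_n + h·f(t_n, p_n).
t=0.800000, p=0.260000: f=0.735780 → p ← 0.260000 + 0.53·0.735780 = 0.649963
t=1.330000, p=0.649963: f=0.928670 → p ← 0.649963 + 0.53·0.928670 = 1.142159
p(1.86) ≈ 1.1422

1.1422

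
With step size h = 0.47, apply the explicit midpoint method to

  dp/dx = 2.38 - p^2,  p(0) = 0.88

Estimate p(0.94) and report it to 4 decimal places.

Midpoint: k1 = f(x_n, p_n); k2 = f(x_n + h/2, p_n + (h/2)·k1); p_{n+1} = p_n + h·k2.
x=0.000000, p=0.880000:
  k1 = f(0.000000, 0.880000) = 1.605600
  k2 = f(0.235000, 1.257316) = 0.799156
  p ← 0.880000 + 0.47·0.799156 = 1.255604
x=0.470000, p=1.255604:
  k1 = f(0.470000, 1.255604) = 0.803460
  k2 = f(0.705000, 1.444417) = 0.293661
  p ← 1.255604 + 0.47·0.293661 = 1.393624
p(0.94) ≈ 1.3936

1.3936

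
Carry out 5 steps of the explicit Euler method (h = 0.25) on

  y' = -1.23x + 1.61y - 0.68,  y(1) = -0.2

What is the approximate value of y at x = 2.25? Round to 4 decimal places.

Euler: y_{n+1} = y_n + h·f(x_n, y_n).
x=1.000000, y=-0.200000: f=-2.232000 → y ← -0.200000 + 0.25·(-2.232000) = -0.758000
x=1.250000, y=-0.758000: f=-3.437880 → y ← -0.758000 + 0.25·(-3.437880) = -1.617470
x=1.500000, y=-1.617470: f=-5.129127 → y ← -1.617470 + 0.25·(-5.129127) = -2.899752
x=1.750000, y=-2.899752: f=-7.501100 → y ← -2.899752 + 0.25·(-7.501100) = -4.775027
x=2.000000, y=-4.775027: f=-10.827793 → y ← -4.775027 + 0.25·(-10.827793) = -7.481975
y(2.25) ≈ -7.4820

-7.4820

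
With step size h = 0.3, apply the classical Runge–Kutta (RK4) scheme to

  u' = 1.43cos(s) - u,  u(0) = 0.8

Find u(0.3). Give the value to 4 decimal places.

0.9573

RK4: k1 = f(s_n, u_n); k2 = f(s_n + h/2, u_n + (h/2)·k1); k3 = f(s_n + h/2, u_n + (h/2)·k2); k4 = f(s_n + h, u_n + h·k3); u_{n+1} = u_n + (h/6)·(k1 + 2k2 + 2k3 + k4).
s=0.000000, u=0.800000:
  k1 = f(0.000000, 0.800000) = 0.630000
  k2 = f(0.150000, 0.894500) = 0.519443
  k3 = f(0.150000, 0.877916) = 0.536026
  k4 = f(0.300000, 0.960808) = 0.405323
  u ← 0.800000 + (0.3/6)·(k1 + 2k2 + 2k3 + k4) = 0.957313
u(0.3) ≈ 0.9573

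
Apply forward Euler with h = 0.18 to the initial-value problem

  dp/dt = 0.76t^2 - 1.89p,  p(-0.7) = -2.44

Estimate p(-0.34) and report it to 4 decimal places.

Euler: p_{n+1} = p_n + h·f(t_n, p_n).
t=-0.700000, p=-2.440000: f=4.984000 → p ← -2.440000 + 0.18·4.984000 = -1.542880
t=-0.520000, p=-1.542880: f=3.121547 → p ← -1.542880 + 0.18·3.121547 = -0.981002
p(-0.34) ≈ -0.9810

-0.9810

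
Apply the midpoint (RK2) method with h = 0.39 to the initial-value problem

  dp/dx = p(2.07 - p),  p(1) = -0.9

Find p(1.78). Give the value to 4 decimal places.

-19.3128

Midpoint: k1 = f(x_n, p_n); k2 = f(x_n + h/2, p_n + (h/2)·k1); p_{n+1} = p_n + h·k2.
x=1.000000, p=-0.900000:
  k1 = f(1.000000, -0.900000) = -2.673000
  k2 = f(1.195000, -1.421235) = -4.961865
  p ← -0.900000 + 0.39·(-4.961865) = -2.835127
x=1.390000, p=-2.835127:
  k1 = f(1.390000, -2.835127) = -13.906662
  k2 = f(1.585000, -5.546927) = -42.250532
  p ← -2.835127 + 0.39·(-42.250532) = -19.312835
p(1.78) ≈ -19.3128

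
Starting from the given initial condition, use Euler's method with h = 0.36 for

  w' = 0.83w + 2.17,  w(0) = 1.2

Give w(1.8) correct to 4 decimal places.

Euler: w_{n+1} = w_n + h·f(t_n, w_n).
t=0.000000, w=1.200000: f=3.166000 → w ← 1.200000 + 0.36·3.166000 = 2.339760
t=0.360000, w=2.339760: f=4.112001 → w ← 2.339760 + 0.36·4.112001 = 3.820080
t=0.720000, w=3.820080: f=5.340667 → w ← 3.820080 + 0.36·5.340667 = 5.742720
t=1.080000, w=5.742720: f=6.936458 → w ← 5.742720 + 0.36·6.936458 = 8.239845
t=1.440000, w=8.239845: f=9.009071 → w ← 8.239845 + 0.36·9.009071 = 11.483111
w(1.8) ≈ 11.4831

11.4831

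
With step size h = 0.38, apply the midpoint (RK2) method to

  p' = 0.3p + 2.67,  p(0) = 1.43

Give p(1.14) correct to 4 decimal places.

Midpoint: k1 = f(t_n, p_n); k2 = f(t_n + h/2, p_n + (h/2)·k1); p_{n+1} = p_n + h·k2.
t=0.000000, p=1.430000:
  k1 = f(0.000000, 1.430000) = 3.099000
  k2 = f(0.190000, 2.018810) = 3.275643
  p ← 1.430000 + 0.38·3.275643 = 2.674744
t=0.380000, p=2.674744:
  k1 = f(0.380000, 2.674744) = 3.472423
  k2 = f(0.570000, 3.334505) = 3.670351
  p ← 2.674744 + 0.38·3.670351 = 4.069478
t=0.760000, p=4.069478:
  k1 = f(0.760000, 4.069478) = 3.890843
  k2 = f(0.950000, 4.808738) = 4.112621
  p ← 4.069478 + 0.38·4.112621 = 5.632274
p(1.14) ≈ 5.6323

5.6323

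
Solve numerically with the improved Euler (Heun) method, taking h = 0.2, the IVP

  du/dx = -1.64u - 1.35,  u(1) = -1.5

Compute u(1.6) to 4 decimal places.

Heun: k1 = f(x_n, u_n); k2 = f(x_n + h, u_n + h·k1); u_{n+1} = u_n + (h/2)·(k1 + k2).
x=1.000000, u=-1.500000:
  k1 = f(1.000000, -1.500000) = 1.110000
  k2 = f(1.200000, -1.278000) = 0.745920
  u ← -1.500000 + (0.2/2)·(1.110000 + 0.745920) = -1.314408
x=1.200000, u=-1.314408:
  k1 = f(1.200000, -1.314408) = 0.805629
  k2 = f(1.400000, -1.153282) = 0.541383
  u ← -1.314408 + (0.2/2)·(0.805629 + 0.541383) = -1.179707
x=1.400000, u=-1.179707:
  k1 = f(1.400000, -1.179707) = 0.584719
  k2 = f(1.600000, -1.062763) = 0.392931
  u ← -1.179707 + (0.2/2)·(0.584719 + 0.392931) = -1.081942
u(1.6) ≈ -1.0819

-1.0819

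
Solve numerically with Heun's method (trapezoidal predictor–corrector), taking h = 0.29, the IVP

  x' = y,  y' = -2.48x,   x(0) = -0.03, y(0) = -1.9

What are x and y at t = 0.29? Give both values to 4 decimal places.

Heun on (x,y): k1 = f(t_n, state_n); k2 = f(t_n + h, state_n + h·k1); state_{n+1} = state_n + (h/2)·(k1 + k2).
0.000000: (-0.030000, -1.900000)
  k1 = (-1.900000, 0.074400)
  predictor → (-0.581000, -1.878424)
  k2 = (-1.878424, 1.440880)
  → (-0.577871, -1.680284)
(x(0.29), y(0.29)) ≈ (-0.5779, -1.6803)

-0.5779, -1.6803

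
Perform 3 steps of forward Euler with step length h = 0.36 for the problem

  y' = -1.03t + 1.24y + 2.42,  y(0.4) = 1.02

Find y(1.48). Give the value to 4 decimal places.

Euler: y_{n+1} = y_n + h·f(t_n, y_n).
t=0.400000, y=1.020000: f=3.272800 → y ← 1.020000 + 0.36·3.272800 = 2.198208
t=0.760000, y=2.198208: f=4.362978 → y ← 2.198208 + 0.36·4.362978 = 3.768880
t=1.120000, y=3.768880: f=5.939811 → y ← 3.768880 + 0.36·5.939811 = 5.907212
y(1.48) ≈ 5.9072

5.9072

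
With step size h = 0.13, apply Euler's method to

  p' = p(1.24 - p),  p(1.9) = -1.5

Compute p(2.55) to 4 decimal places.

-16.8635

Euler: p_{n+1} = p_n + h·f(x_n, p_n).
x=1.900000, p=-1.500000: f=-4.110000 → p ← -1.500000 + 0.13·(-4.110000) = -2.034300
x=2.030000, p=-2.034300: f=-6.660908 → p ← -2.034300 + 0.13·(-6.660908) = -2.900218
x=2.160000, p=-2.900218: f=-12.007535 → p ← -2.900218 + 0.13·(-12.007535) = -4.461198
x=2.290000, p=-4.461198: f=-25.434170 → p ← -4.461198 + 0.13·(-25.434170) = -7.767640
x=2.420000, p=-7.767640: f=-69.968102 → p ← -7.767640 + 0.13·(-69.968102) = -16.863493
p(2.55) ≈ -16.8635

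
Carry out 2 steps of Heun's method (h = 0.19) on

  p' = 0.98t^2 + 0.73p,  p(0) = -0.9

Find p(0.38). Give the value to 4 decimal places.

Heun: k1 = f(t_n, p_n); k2 = f(t_n + h, p_n + h·k1); p_{n+1} = p_n + (h/2)·(k1 + k2).
t=0.000000, p=-0.900000:
  k1 = f(0.000000, -0.900000) = -0.657000
  k2 = f(0.190000, -1.024830) = -0.712748
  p ← -0.900000 + (0.19/2)·(-0.657000 + (-0.712748)) = -1.030126
t=0.190000, p=-1.030126:
  k1 = f(0.190000, -1.030126) = -0.716614
  k2 = f(0.380000, -1.166283) = -0.709874
  p ← -1.030126 + (0.19/2)·(-0.716614 + (-0.709874)) = -1.165642
p(0.38) ≈ -1.1656

-1.1656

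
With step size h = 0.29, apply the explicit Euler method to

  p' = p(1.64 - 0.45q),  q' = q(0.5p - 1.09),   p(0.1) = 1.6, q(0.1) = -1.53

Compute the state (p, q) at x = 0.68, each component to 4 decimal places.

4.4454, -1.5030

Euler on (p,q): p_{n+1} = p_n + h·p', q_{n+1} = q_n + h·q'.
0.100000: (1.600000, -1.530000); f=(3.725600, 0.443700) → (2.680424, -1.401327)
0.390000: (2.680424, -1.401327); f=(6.086163, -0.350629) → (4.445411, -1.503009)
(p(0.68), q(0.68)) ≈ (4.4454, -1.5030)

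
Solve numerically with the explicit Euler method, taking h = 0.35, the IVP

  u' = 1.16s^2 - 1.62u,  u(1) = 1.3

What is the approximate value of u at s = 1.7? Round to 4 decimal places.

Euler: u_{n+1} = u_n + h·f(s_n, u_n).
s=1.000000, u=1.300000: f=-0.946000 → u ← 1.300000 + 0.35·(-0.946000) = 0.968900
s=1.350000, u=0.968900: f=0.544482 → u ← 0.968900 + 0.35·0.544482 = 1.159469
u(1.7) ≈ 1.1595

1.1595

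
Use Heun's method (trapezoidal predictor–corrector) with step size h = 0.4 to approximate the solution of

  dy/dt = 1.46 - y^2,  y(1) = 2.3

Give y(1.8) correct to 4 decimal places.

1.4554

Heun: k1 = f(t_n, y_n); k2 = f(t_n + h, y_n + h·k1); y_{n+1} = y_n + (h/2)·(k1 + k2).
t=1.000000, y=2.300000:
  k1 = f(1.000000, 2.300000) = -3.830000
  k2 = f(1.400000, 0.768000) = 0.870176
  y ← 2.300000 + (0.4/2)·(-3.830000 + 0.870176) = 1.708035
t=1.400000, y=1.708035:
  k1 = f(1.400000, 1.708035) = -1.457384
  k2 = f(1.800000, 1.125082) = 0.194192
  y ← 1.708035 + (0.4/2)·(-1.457384 + 0.194192) = 1.455397
y(1.8) ≈ 1.4554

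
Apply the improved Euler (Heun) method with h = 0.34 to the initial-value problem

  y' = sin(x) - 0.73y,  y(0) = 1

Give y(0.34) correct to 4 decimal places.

Heun: k1 = f(x_n, y_n); k2 = f(x_n + h, y_n + h·k1); y_{n+1} = y_n + (h/2)·(k1 + k2).
x=0.000000, y=1.000000:
  k1 = f(0.000000, 1.000000) = -0.730000
  k2 = f(0.340000, 0.751800) = -0.215327
  y ← 1.000000 + (0.34/2)·(-0.730000 + (-0.215327)) = 0.839294
y(0.34) ≈ 0.8393

0.8393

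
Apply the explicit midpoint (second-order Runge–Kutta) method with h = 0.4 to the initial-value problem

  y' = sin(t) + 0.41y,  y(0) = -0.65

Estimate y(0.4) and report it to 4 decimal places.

Midpoint: k1 = f(t_n, y_n); k2 = f(t_n + h/2, y_n + (h/2)·k1); y_{n+1} = y_n + h·k2.
t=0.000000, y=-0.650000:
  k1 = f(0.000000, -0.650000) = -0.266500
  k2 = f(0.200000, -0.703300) = -0.089684
  y ← -0.650000 + 0.4·(-0.089684) = -0.685873
y(0.4) ≈ -0.6859

-0.6859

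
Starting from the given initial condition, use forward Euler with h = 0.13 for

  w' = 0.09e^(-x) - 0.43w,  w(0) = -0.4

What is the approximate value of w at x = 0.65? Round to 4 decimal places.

Euler: w_{n+1} = w_n + h·f(x_n, w_n).
x=0.000000, w=-0.400000: f=0.262000 → w ← -0.400000 + 0.13·0.262000 = -0.365940
x=0.130000, w=-0.365940: f=0.236383 → w ← -0.365940 + 0.13·0.236383 = -0.335210
x=0.260000, w=-0.335210: f=0.213535 → w ← -0.335210 + 0.13·0.213535 = -0.307451
x=0.390000, w=-0.307451: f=0.193139 → w ← -0.307451 + 0.13·0.193139 = -0.282343
x=0.520000, w=-0.282343: f=0.174914 → w ← -0.282343 + 0.13·0.174914 = -0.259604
w(0.65) ≈ -0.2596

-0.2596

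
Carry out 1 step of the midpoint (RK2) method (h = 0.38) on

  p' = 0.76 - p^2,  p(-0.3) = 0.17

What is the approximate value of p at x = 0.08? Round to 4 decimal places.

0.4225

Midpoint: k1 = f(x_n, p_n); k2 = f(x_n + h/2, p_n + (h/2)·k1); p_{n+1} = p_n + h·k2.
x=-0.300000, p=0.170000:
  k1 = f(-0.300000, 0.170000) = 0.731100
  k2 = f(-0.110000, 0.308909) = 0.664575
  p ← 0.170000 + 0.38·0.664575 = 0.422539
p(0.08) ≈ 0.4225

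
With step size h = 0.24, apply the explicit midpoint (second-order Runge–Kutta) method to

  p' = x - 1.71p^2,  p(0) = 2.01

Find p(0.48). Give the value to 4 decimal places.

Midpoint: k1 = f(x_n, p_n); k2 = f(x_n + h/2, p_n + (h/2)·k1); p_{n+1} = p_n + h·k2.
x=0.000000, p=2.010000:
  k1 = f(0.000000, 2.010000) = -6.908571
  k2 = f(0.120000, 1.180971) = -2.264926
  p ← 2.010000 + 0.24·(-2.264926) = 1.466418
x=0.240000, p=1.466418:
  k1 = f(0.240000, 1.466418) = -3.437151
  k2 = f(0.360000, 1.053960) = -1.539521
  p ← 1.466418 + 0.24·(-1.539521) = 1.096933
p(0.48) ≈ 1.0969

1.0969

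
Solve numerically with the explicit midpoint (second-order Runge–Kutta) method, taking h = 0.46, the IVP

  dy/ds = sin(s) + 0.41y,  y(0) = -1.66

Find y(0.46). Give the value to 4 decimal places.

-1.8977

Midpoint: k1 = f(s_n, y_n); k2 = f(s_n + h/2, y_n + (h/2)·k1); y_{n+1} = y_n + h·k2.
s=0.000000, y=-1.660000:
  k1 = f(0.000000, -1.660000) = -0.680600
  k2 = f(0.230000, -1.816538) = -0.516803
  y ← -1.660000 + 0.46·(-0.516803) = -1.897729
y(0.46) ≈ -1.8977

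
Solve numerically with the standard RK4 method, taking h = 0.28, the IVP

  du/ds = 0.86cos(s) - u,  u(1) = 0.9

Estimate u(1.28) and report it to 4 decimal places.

RK4: k1 = f(s_n, u_n); k2 = f(s_n + h/2, u_n + (h/2)·k1); k3 = f(s_n + h/2, u_n + (h/2)·k2); k4 = f(s_n + h, u_n + h·k3); u_{n+1} = u_n + (h/6)·(k1 + 2k2 + 2k3 + k4).
s=1.000000, u=0.900000:
  k1 = f(1.000000, 0.900000) = -0.435340
  k2 = f(1.140000, 0.839052) = -0.479921
  k3 = f(1.140000, 0.832811) = -0.473680
  k4 = f(1.280000, 0.767370) = -0.520795
  u ← 0.900000 + (0.28/6)·(k1 + 2k2 + 2k3 + k4) = 0.766378
u(1.28) ≈ 0.7664

0.7664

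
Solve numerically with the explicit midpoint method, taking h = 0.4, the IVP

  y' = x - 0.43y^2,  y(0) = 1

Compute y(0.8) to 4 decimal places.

Midpoint: k1 = f(x_n, y_n); k2 = f(x_n + h/2, y_n + (h/2)·k1); y_{n+1} = y_n + h·k2.
x=0.000000, y=1.000000:
  k1 = f(0.000000, 1.000000) = -0.430000
  k2 = f(0.200000, 0.914000) = -0.159220
  y ← 1.000000 + 0.4·(-0.159220) = 0.936312
x=0.400000, y=0.936312:
  k1 = f(0.400000, 0.936312) = 0.023028
  k2 = f(0.600000, 0.940917) = 0.219310
  y ← 0.936312 + 0.4·0.219310 = 1.024036
y(0.8) ≈ 1.0240

1.0240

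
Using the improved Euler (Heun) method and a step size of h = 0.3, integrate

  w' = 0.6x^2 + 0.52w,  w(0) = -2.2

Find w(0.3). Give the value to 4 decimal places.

Heun: k1 = f(x_n, w_n); k2 = f(x_n + h, w_n + h·k1); w_{n+1} = w_n + (h/2)·(k1 + k2).
x=0.000000, w=-2.200000:
  k1 = f(0.000000, -2.200000) = -1.144000
  k2 = f(0.300000, -2.543200) = -1.268464
  w ← -2.200000 + (0.3/2)·(-1.144000 + (-1.268464)) = -2.561870
w(0.3) ≈ -2.5619

-2.5619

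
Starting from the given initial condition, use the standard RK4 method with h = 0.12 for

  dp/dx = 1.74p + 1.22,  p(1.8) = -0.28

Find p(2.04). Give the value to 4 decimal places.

RK4: k1 = f(x_n, p_n); k2 = f(x_n + h/2, p_n + (h/2)·k1); k3 = f(x_n + h/2, p_n + (h/2)·k2); k4 = f(x_n + h, p_n + h·k3); p_{n+1} = p_n + (h/6)·(k1 + 2k2 + 2k3 + k4).
x=1.800000, p=-0.280000:
  k1 = f(1.800000, -0.280000) = 0.732800
  k2 = f(1.860000, -0.236032) = 0.809304
  k3 = f(1.860000, -0.231442) = 0.817291
  k4 = f(1.920000, -0.181925) = 0.903450
  p ← -0.280000 + (0.12/6)·(k1 + 2k2 + 2k3 + k4) = -0.182211
x=1.920000, p=-0.182211:
  k1 = f(1.920000, -0.182211) = 0.902953
  k2 = f(1.980000, -0.128034) = 0.997221
  k3 = f(1.980000, -0.122378) = 1.007062
  k4 = f(2.040000, -0.061364) = 1.113227
  p ← -0.182211 + (0.12/6)·(k1 + 2k2 + 2k3 + k4) = -0.061716
p(2.04) ≈ -0.0617

-0.0617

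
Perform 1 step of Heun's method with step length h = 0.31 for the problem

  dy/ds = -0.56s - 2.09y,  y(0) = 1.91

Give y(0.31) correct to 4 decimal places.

Heun: k1 = f(s_n, y_n); k2 = f(s_n + h, y_n + h·k1); y_{n+1} = y_n + (h/2)·(k1 + k2).
s=0.000000, y=1.910000:
  k1 = f(0.000000, 1.910000) = -3.991900
  k2 = f(0.310000, 0.672511) = -1.579148
  y ← 1.910000 + (0.31/2)·(-3.991900 + (-1.579148)) = 1.046488
y(0.31) ≈ 1.0465

1.0465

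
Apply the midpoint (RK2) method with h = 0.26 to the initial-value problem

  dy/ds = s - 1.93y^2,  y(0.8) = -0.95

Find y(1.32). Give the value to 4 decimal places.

Midpoint: k1 = f(s_n, y_n); k2 = f(s_n + h/2, y_n + (h/2)·k1); y_{n+1} = y_n + h·k2.
s=0.800000, y=-0.950000:
  k1 = f(0.800000, -0.950000) = -0.941825
  k2 = f(0.930000, -1.072437) = -1.289735
  y ← -0.950000 + 0.26·(-1.289735) = -1.285331
s=1.060000, y=-1.285331:
  k1 = f(1.060000, -1.285331) = -2.128506
  k2 = f(1.190000, -1.562037) = -3.519121
  y ← -1.285331 + 0.26·(-3.519121) = -2.200303
y(1.32) ≈ -2.2003

-2.2003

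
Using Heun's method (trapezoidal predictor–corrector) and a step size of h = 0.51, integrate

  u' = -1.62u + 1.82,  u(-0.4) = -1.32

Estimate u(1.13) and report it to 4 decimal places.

0.7895

Heun: k1 = f(s_n, u_n); k2 = f(s_n + h, u_n + h·k1); u_{n+1} = u_n + (h/2)·(k1 + k2).
s=-0.400000, u=-1.320000:
  k1 = f(-0.400000, -1.320000) = 3.958400
  k2 = f(0.110000, 0.698784) = 0.687970
  u ← -1.320000 + (0.51/2)·(3.958400 + 0.687970) = -0.135176
s=0.110000, u=-0.135176:
  k1 = f(0.110000, -0.135176) = 2.038985
  k2 = f(0.620000, 0.904706) = 0.354376
  u ← -0.135176 + (0.51/2)·(2.038985 + 0.354376) = 0.475131
s=0.620000, u=0.475131:
  k1 = f(0.620000, 0.475131) = 1.050288
  k2 = f(1.130000, 1.010778) = 0.182540
  u ← 0.475131 + (0.51/2)·(1.050288 + 0.182540) = 0.789502
u(1.13) ≈ 0.7895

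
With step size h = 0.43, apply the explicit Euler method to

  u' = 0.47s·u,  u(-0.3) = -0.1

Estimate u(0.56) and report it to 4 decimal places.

Euler: u_{n+1} = u_n + h·f(s_n, u_n).
s=-0.300000, u=-0.100000: f=0.014100 → u ← -0.100000 + 0.43·0.014100 = -0.093937
s=0.130000, u=-0.093937: f=-0.005740 → u ← -0.093937 + 0.43·(-0.005740) = -0.096405
u(0.56) ≈ -0.0964

-0.0964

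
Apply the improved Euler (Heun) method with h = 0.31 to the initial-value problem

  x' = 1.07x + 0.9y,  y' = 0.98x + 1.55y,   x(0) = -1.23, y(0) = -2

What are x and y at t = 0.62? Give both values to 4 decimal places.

Heun on (x,y): k1 = f(t_n, state_n); k2 = f(t_n + h, state_n + h·k1); state_{n+1} = state_n + (h/2)·(k1 + k2).
0.000000: (-1.230000, -2.000000)
  k1 = (-3.116100, -4.305400)
  predictor → (-2.195991, -3.334674)
  k2 = (-5.350917, -7.320816)
  → (-2.542388, -3.802063)
0.310000: (-2.542388, -3.802063)
  k1 = (-6.142212, -8.384738)
  predictor → (-4.446473, -6.401332)
  k2 = (-10.518926, -14.279609)
  → (-5.124864, -7.315037)
(x(0.62), y(0.62)) ≈ (-5.1249, -7.3150)

-5.1249, -7.3150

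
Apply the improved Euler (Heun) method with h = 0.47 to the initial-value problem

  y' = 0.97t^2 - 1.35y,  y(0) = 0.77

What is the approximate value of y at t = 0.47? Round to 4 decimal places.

0.4868

Heun: k1 = f(t_n, y_n); k2 = f(t_n + h, y_n + h·k1); y_{n+1} = y_n + (h/2)·(k1 + k2).
t=0.000000, y=0.770000:
  k1 = f(0.000000, 0.770000) = -1.039500
  k2 = f(0.470000, 0.281435) = -0.165664
  y ← 0.770000 + (0.47/2)·(-1.039500 + (-0.165664)) = 0.486786
y(0.47) ≈ 0.4868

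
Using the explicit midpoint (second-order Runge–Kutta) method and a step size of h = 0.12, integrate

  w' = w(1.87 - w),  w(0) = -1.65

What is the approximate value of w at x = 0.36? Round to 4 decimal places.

-10.8881

Midpoint: k1 = f(x_n, w_n); k2 = f(x_n + h/2, w_n + (h/2)·k1); w_{n+1} = w_n + h·k2.
x=0.000000, w=-1.650000:
  k1 = f(0.000000, -1.650000) = -5.808000
  k2 = f(0.060000, -1.998480) = -7.731080
  w ← -1.650000 + 0.12·(-7.731080) = -2.577730
x=0.120000, w=-2.577730:
  k1 = f(0.120000, -2.577730) = -11.465044
  k2 = f(0.180000, -3.265632) = -16.771086
  w ← -2.577730 + 0.12·(-16.771086) = -4.590260
x=0.240000, w=-4.590260:
  k1 = f(0.240000, -4.590260) = -29.654272
  k2 = f(0.300000, -6.369516) = -52.481733
  w ← -4.590260 + 0.12·(-52.481733) = -10.888068
w(0.36) ≈ -10.8881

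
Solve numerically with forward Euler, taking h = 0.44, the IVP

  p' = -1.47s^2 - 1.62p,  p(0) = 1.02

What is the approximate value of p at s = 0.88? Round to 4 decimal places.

Euler: p_{n+1} = p_n + h·f(s_n, p_n).
s=0.000000, p=1.020000: f=-1.652400 → p ← 1.020000 + 0.44·(-1.652400) = 0.292944
s=0.440000, p=0.292944: f=-0.759161 → p ← 0.292944 + 0.44·(-0.759161) = -0.041087
p(0.88) ≈ -0.0411

-0.0411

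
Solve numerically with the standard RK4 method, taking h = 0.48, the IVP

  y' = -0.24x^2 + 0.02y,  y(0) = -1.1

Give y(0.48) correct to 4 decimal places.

RK4: k1 = f(x_n, y_n); k2 = f(x_n + h/2, y_n + (h/2)·k1); k3 = f(x_n + h/2, y_n + (h/2)·k2); k4 = f(x_n + h, y_n + h·k3); y_{n+1} = y_n + (h/6)·(k1 + 2k2 + 2k3 + k4).
x=0.000000, y=-1.100000:
  k1 = f(0.000000, -1.100000) = -0.022000
  k2 = f(0.240000, -1.105280) = -0.035930
  k3 = f(0.240000, -1.108623) = -0.035996
  k4 = f(0.480000, -1.117278) = -0.077642
  y ← -1.100000 + (0.48/6)·(k1 + 2k2 + 2k3 + k4) = -1.119479
y(0.48) ≈ -1.1195

-1.1195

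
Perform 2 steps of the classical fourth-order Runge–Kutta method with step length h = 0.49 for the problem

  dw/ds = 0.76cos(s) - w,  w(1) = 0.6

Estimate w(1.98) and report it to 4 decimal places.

0.2254

RK4: k1 = f(s_n, w_n); k2 = f(s_n + h/2, w_n + (h/2)·k1); k3 = f(s_n + h/2, w_n + (h/2)·k2); k4 = f(s_n + h, w_n + h·k3); w_{n+1} = w_n + (h/6)·(k1 + 2k2 + 2k3 + k4).
s=1.000000, w=0.600000:
  k1 = f(1.000000, 0.600000) = -0.189370
  k2 = f(1.245000, 0.553604) = -0.310356
  k3 = f(1.245000, 0.523963) = -0.280715
  k4 = f(1.490000, 0.462450) = -0.401111
  w ← 0.600000 + (0.49/6)·(k1 + 2k2 + 2k3 + k4) = 0.455236
s=1.490000, w=0.455236:
  k1 = f(1.490000, 0.455236) = -0.393897
  k2 = f(1.735000, 0.358731) = -0.482966
  k3 = f(1.735000, 0.336909) = -0.461144
  k4 = f(1.980000, 0.229275) = -0.531663
  w ← 0.455236 + (0.49/6)·(k1 + 2k2 + 2k3 + k4) = 0.225444
w(1.98) ≈ 0.2254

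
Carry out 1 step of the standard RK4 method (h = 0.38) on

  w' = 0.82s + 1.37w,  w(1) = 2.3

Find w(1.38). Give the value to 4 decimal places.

4.3496

RK4: k1 = f(s_n, w_n); k2 = f(s_n + h/2, w_n + (h/2)·k1); k3 = f(s_n + h/2, w_n + (h/2)·k2); k4 = f(s_n + h, w_n + h·k3); w_{n+1} = w_n + (h/6)·(k1 + 2k2 + 2k3 + k4).
s=1.000000, w=2.300000:
  k1 = f(1.000000, 2.300000) = 3.971000
  k2 = f(1.190000, 3.054490) = 5.160451
  k3 = f(1.190000, 3.280486) = 5.470065
  k4 = f(1.380000, 4.378625) = 7.130316
  w ← 2.300000 + (0.38/6)·(k1 + 2k2 + 2k3 + k4) = 4.349615
w(1.38) ≈ 4.3496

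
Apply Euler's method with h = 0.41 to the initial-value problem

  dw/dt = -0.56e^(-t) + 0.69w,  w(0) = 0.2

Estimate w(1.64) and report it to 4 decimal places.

-0.3907

Euler: w_{n+1} = w_n + h·f(t_n, w_n).
t=0.000000, w=0.200000: f=-0.422000 → w ← 0.200000 + 0.41·(-0.422000) = 0.026980
t=0.410000, w=0.026980: f=-0.353028 → w ← 0.026980 + 0.41·(-0.353028) = -0.117761
t=0.820000, w=-0.117761: f=-0.327897 → w ← -0.117761 + 0.41·(-0.327897) = -0.252199
t=1.230000, w=-0.252199: f=-0.337701 → w ← -0.252199 + 0.41·(-0.337701) = -0.390657
w(1.64) ≈ -0.3907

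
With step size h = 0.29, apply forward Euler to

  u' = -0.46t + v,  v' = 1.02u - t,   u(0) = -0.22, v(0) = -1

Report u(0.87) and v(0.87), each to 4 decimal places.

-1.3119, -1.7219

Euler on (u,v): u_{n+1} = u_n + h·u', v_{n+1} = v_n + h·v'.
0.000000: (-0.220000, -1.000000); f=(-1.000000, -0.224400) → (-0.510000, -1.065076)
0.290000: (-0.510000, -1.065076); f=(-1.198476, -0.810200) → (-0.857558, -1.300034)
0.580000: (-0.857558, -1.300034); f=(-1.566834, -1.454709) → (-1.311940, -1.721900)
(u(0.87), v(0.87)) ≈ (-1.3119, -1.7219)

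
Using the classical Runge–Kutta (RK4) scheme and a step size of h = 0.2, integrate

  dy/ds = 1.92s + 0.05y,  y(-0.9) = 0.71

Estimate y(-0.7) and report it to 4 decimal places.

RK4: k1 = f(s_n, y_n); k2 = f(s_n + h/2, y_n + (h/2)·k1); k3 = f(s_n + h/2, y_n + (h/2)·k2); k4 = f(s_n + h, y_n + h·k3); y_{n+1} = y_n + (h/6)·(k1 + 2k2 + 2k3 + k4).
s=-0.900000, y=0.710000:
  k1 = f(-0.900000, 0.710000) = -1.692500
  k2 = f(-0.800000, 0.540750) = -1.508962
  k3 = f(-0.800000, 0.559104) = -1.508045
  k4 = f(-0.700000, 0.408391) = -1.323580
  y ← 0.710000 + (0.2/6)·(k1 + 2k2 + 2k3 + k4) = 0.408330
y(-0.7) ≈ 0.4083

0.4083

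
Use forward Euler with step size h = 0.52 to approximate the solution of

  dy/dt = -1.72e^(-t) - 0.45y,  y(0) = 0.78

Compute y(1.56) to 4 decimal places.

-0.8977

Euler: y_{n+1} = y_n + h·f(t_n, y_n).
t=0.000000, y=0.780000: f=-2.071000 → y ← 0.780000 + 0.52·(-2.071000) = -0.296920
t=0.520000, y=-0.296920: f=-0.888961 → y ← -0.296920 + 0.52·(-0.888961) = -0.759180
t=1.040000, y=-0.759180: f=-0.266311 → y ← -0.759180 + 0.52·(-0.266311) = -0.897662
y(1.56) ≈ -0.8977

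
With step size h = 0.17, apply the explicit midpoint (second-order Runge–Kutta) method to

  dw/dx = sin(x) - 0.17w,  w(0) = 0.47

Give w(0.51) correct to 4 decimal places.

0.5551

Midpoint: k1 = f(x_n, w_n); k2 = f(x_n + h/2, w_n + (h/2)·k1); w_{n+1} = w_n + h·k2.
x=0.000000, w=0.470000:
  k1 = f(0.000000, 0.470000) = -0.079900
  k2 = f(0.085000, 0.463208) = 0.006152
  w ← 0.470000 + 0.17·0.006152 = 0.471046
x=0.170000, w=0.471046:
  k1 = f(0.170000, 0.471046) = 0.089105
  k2 = f(0.255000, 0.478620) = 0.170880
  w ← 0.471046 + 0.17·0.170880 = 0.500095
x=0.340000, w=0.500095:
  k1 = f(0.340000, 0.500095) = 0.248471
  k2 = f(0.425000, 0.521216) = 0.323714
  w ← 0.500095 + 0.17·0.323714 = 0.555127
w(0.51) ≈ 0.5551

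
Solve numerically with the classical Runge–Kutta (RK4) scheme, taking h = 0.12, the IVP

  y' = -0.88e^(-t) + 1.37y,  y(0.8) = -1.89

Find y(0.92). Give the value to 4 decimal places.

RK4: k1 = f(t_n, y_n); k2 = f(t_n + h/2, y_n + (h/2)·k1); k3 = f(t_n + h/2, y_n + (h/2)·k2); k4 = f(t_n + h, y_n + h·k3); y_{n+1} = y_n + (h/6)·(k1 + 2k2 + 2k3 + k4).
t=0.800000, y=-1.890000:
  k1 = f(0.800000, -1.890000) = -2.984709
  k2 = f(0.860000, -2.069083) = -3.207026
  k3 = f(0.860000, -2.082422) = -3.225300
  k4 = f(0.920000, -2.277036) = -3.470236
  y ← -1.890000 + (0.12/6)·(k1 + 2k2 + 2k3 + k4) = -2.276392
y(0.92) ≈ -2.2764

-2.2764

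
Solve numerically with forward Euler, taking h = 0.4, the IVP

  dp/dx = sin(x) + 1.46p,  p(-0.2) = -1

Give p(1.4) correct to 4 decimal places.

-5.7175

Euler: p_{n+1} = p_n + h·f(x_n, p_n).
x=-0.200000, p=-1.000000: f=-1.658669 → p ← -1.000000 + 0.4·(-1.658669) = -1.663468
x=0.200000, p=-1.663468: f=-2.229994 → p ← -1.663468 + 0.4·(-2.229994) = -2.555465
x=0.600000, p=-2.555465: f=-3.166337 → p ← -2.555465 + 0.4·(-3.166337) = -3.822000
x=1.000000, p=-3.822000: f=-4.738649 → p ← -3.822000 + 0.4·(-4.738649) = -5.717459
p(1.4) ≈ -5.7175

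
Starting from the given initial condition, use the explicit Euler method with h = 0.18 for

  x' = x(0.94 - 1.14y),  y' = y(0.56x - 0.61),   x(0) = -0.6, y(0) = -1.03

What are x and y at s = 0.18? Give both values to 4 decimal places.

-0.8283, -0.8546

Euler on (x,y): x_{n+1} = x_n + h·x', y_{n+1} = y_n + h·y'.
0.000000: (-0.600000, -1.030000); f=(-1.268520, 0.974380) → (-0.828334, -0.854612)
(x(0.18), y(0.18)) ≈ (-0.8283, -0.8546)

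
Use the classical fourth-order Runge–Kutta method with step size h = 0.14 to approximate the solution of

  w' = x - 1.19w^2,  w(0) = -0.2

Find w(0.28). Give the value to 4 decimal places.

RK4: k1 = f(x_n, w_n); k2 = f(x_n + h/2, w_n + (h/2)·k1); k3 = f(x_n + h/2, w_n + (h/2)·k2); k4 = f(x_n + h, w_n + h·k3); w_{n+1} = w_n + (h/6)·(k1 + 2k2 + 2k3 + k4).
x=0.000000, w=-0.200000:
  k1 = f(0.000000, -0.200000) = -0.047600
  k2 = f(0.070000, -0.203332) = 0.020801
  k3 = f(0.070000, -0.198544) = 0.023091
  k4 = f(0.140000, -0.196767) = 0.093926
  w ← -0.200000 + (0.14/6)·(k1 + 2k2 + 2k3 + k4) = -0.196871
x=0.140000, w=-0.196871:
  k1 = f(0.140000, -0.196871) = 0.093878
  k2 = f(0.210000, -0.190299) = 0.166906
  k3 = f(0.210000, -0.185187) = 0.169190
  k4 = f(0.280000, -0.173184) = 0.244309
  w ← -0.196871 + (0.14/6)·(k1 + 2k2 + 2k3 + k4) = -0.173295
w(0.28) ≈ -0.1733

-0.1733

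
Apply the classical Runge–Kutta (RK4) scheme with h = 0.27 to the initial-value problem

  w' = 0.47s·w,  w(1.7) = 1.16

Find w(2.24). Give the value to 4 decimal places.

1.9125

RK4: k1 = f(s_n, w_n); k2 = f(s_n + h/2, w_n + (h/2)·k1); k3 = f(s_n + h/2, w_n + (h/2)·k2); k4 = f(s_n + h, w_n + h·k3); w_{n+1} = w_n + (h/6)·(k1 + 2k2 + 2k3 + k4).
s=1.700000, w=1.160000:
  k1 = f(1.700000, 1.160000) = 0.926840
  k2 = f(1.835000, 1.285123) = 1.108355
  k3 = f(1.835000, 1.309628) = 1.129489
  k4 = f(1.970000, 1.464962) = 1.356408
  w ← 1.160000 + (0.27/6)·(k1 + 2k2 + 2k3 + k4) = 1.464152
s=1.970000, w=1.464152:
  k1 = f(1.970000, 1.464152) = 1.355658
  k2 = f(2.105000, 1.647166) = 1.629624
  k3 = f(2.105000, 1.684151) = 1.666215
  k4 = f(2.240000, 1.914030) = 2.015091
  w ← 1.464152 + (0.27/6)·(k1 + 2k2 + 2k3 + k4) = 1.912461
w(2.24) ≈ 1.9125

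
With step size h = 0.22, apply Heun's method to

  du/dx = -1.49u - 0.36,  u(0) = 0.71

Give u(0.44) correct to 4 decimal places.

0.2599

Heun: k1 = f(x_n, u_n); k2 = f(x_n + h, u_n + h·k1); u_{n+1} = u_n + (h/2)·(k1 + k2).
x=0.000000, u=0.710000:
  k1 = f(0.000000, 0.710000) = -1.417900
  k2 = f(0.220000, 0.398062) = -0.953112
  u ← 0.710000 + (0.22/2)·(-1.417900 + (-0.953112)) = 0.449189
x=0.220000, u=0.449189:
  k1 = f(0.220000, 0.449189) = -1.029291
  k2 = f(0.440000, 0.222745) = -0.691889
  u ← 0.449189 + (0.22/2)·(-1.029291 + (-0.691889)) = 0.259859
u(0.44) ≈ 0.2599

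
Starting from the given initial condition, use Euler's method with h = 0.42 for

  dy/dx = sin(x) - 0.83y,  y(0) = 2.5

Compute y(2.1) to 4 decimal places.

Euler: y_{n+1} = y_n + h·f(x_n, y_n).
x=0.000000, y=2.500000: f=-2.075000 → y ← 2.500000 + 0.42·(-2.075000) = 1.628500
x=0.420000, y=1.628500: f=-0.943895 → y ← 1.628500 + 0.42·(-0.943895) = 1.232064
x=0.840000, y=1.232064: f=-0.277970 → y ← 1.232064 + 0.42·(-0.277970) = 1.115317
x=1.260000, y=1.115317: f=0.026377 → y ← 1.115317 + 0.42·0.026377 = 1.126395
x=1.680000, y=1.126395: f=0.059135 → y ← 1.126395 + 0.42·0.059135 = 1.151232
y(2.1) ≈ 1.1512

1.1512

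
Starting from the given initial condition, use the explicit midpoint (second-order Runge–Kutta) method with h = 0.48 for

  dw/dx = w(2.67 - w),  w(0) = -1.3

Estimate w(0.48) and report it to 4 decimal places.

Midpoint: k1 = f(x_n, w_n); k2 = f(x_n + h/2, w_n + (h/2)·k1); w_{n+1} = w_n + h·k2.
x=0.000000, w=-1.300000:
  k1 = f(0.000000, -1.300000) = -5.161000
  k2 = f(0.240000, -2.538640) = -13.222862
  w ← -1.300000 + 0.48·(-13.222862) = -7.646974
w(0.48) ≈ -7.6470

-7.6470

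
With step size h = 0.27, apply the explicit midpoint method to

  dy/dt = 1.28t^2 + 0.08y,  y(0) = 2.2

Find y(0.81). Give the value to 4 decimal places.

Midpoint: k1 = f(t_n, y_n); k2 = f(t_n + h/2, y_n + (h/2)·k1); y_{n+1} = y_n + h·k2.
t=0.000000, y=2.200000:
  k1 = f(0.000000, 2.200000) = 0.176000
  k2 = f(0.135000, 2.223760) = 0.201229
  y ← 2.200000 + 0.27·0.201229 = 2.254332
t=0.270000, y=2.254332:
  k1 = f(0.270000, 2.254332) = 0.273659
  k2 = f(0.405000, 2.291276) = 0.393254
  y ← 2.254332 + 0.27·0.393254 = 2.360510
t=0.540000, y=2.360510:
  k1 = f(0.540000, 2.360510) = 0.562089
  k2 = f(0.675000, 2.436392) = 0.778111
  y ← 2.360510 + 0.27·0.778111 = 2.570600
y(0.81) ≈ 2.5706

2.5706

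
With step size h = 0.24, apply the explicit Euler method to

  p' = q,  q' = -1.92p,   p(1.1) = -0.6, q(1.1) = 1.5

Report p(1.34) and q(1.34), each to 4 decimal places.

Euler on (p,q): p_{n+1} = p_n + h·p', q_{n+1} = q_n + h·q'.
1.100000: (-0.600000, 1.500000); f=(1.500000, 1.152000) → (-0.240000, 1.776480)
(p(1.34), q(1.34)) ≈ (-0.2400, 1.7765)

-0.2400, 1.7765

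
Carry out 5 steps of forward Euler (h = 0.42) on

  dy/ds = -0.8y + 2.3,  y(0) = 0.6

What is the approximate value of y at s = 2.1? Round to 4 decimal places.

Euler: y_{n+1} = y_n + h·f(s_n, y_n).
s=0.000000, y=0.600000: f=1.820000 → y ← 0.600000 + 0.42·1.820000 = 1.364400
s=0.420000, y=1.364400: f=1.208480 → y ← 1.364400 + 0.42·1.208480 = 1.871962
s=0.840000, y=1.871962: f=0.802431 → y ← 1.871962 + 0.42·0.802431 = 2.208983
s=1.260000, y=2.208983: f=0.532814 → y ← 2.208983 + 0.42·0.532814 = 2.432764
s=1.680000, y=2.432764: f=0.353788 → y ← 2.432764 + 0.42·0.353788 = 2.581356
y(2.1) ≈ 2.5814

2.5814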